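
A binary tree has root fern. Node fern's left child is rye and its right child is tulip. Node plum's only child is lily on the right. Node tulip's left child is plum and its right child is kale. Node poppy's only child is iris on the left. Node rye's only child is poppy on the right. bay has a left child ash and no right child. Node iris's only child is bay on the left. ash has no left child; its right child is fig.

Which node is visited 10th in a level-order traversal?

ash

Level-order visits nodes level by level from the root, left to right within each level.
Level 0: fern
Level 1: rye, tulip
Level 2: poppy, plum, kale
Level 3: iris, lily
Level 4: bay
Level 5: ash
Level 6: fig
Full level-order sequence: fern, rye, tulip, poppy, plum, kale, iris, lily, bay, ash, fig.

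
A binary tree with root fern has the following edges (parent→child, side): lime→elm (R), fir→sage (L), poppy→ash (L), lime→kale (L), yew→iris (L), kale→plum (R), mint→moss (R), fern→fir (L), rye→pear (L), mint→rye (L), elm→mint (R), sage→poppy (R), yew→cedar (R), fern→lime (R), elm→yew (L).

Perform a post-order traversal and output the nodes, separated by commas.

ash, poppy, sage, fir, plum, kale, iris, cedar, yew, pear, rye, moss, mint, elm, lime, fern

Post-order visits the left subtree, then the right subtree, then the node.
At fern: go left to fir.
  At fir: go left to sage.
    At sage: no left child.
    At sage: go right to poppy.
      At poppy: go left to ash.
        ash is a leaf — visit ash.
      At poppy: no right child.
      Visit poppy.
    Visit sage.
  At fir: no right child.
  Visit fir.
At fern: go right to lime.
  At lime: go left to kale.
    At kale: no left child.
    At kale: go right to plum.
      plum is a leaf — visit plum.
    Visit kale.
  At lime: go right to elm.
    At elm: go left to yew.
      At yew: go left to iris.
        iris is a leaf — visit iris.
      At yew: go right to cedar.
        cedar is a leaf — visit cedar.
      Visit yew.
    At elm: go right to mint.
      At mint: go left to rye.
        At rye: go left to pear.
          pear is a leaf — visit pear.
        At rye: no right child.
        Visit rye.
      At mint: go right to moss.
        moss is a leaf — visit moss.
      Visit mint.
    Visit elm.
  Visit lime.
Visit fern.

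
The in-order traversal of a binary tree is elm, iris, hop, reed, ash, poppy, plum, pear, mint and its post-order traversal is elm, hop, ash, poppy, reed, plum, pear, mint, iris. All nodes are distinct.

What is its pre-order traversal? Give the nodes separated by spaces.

iris elm mint pear plum reed hop poppy ash

The last element of post-order is the root; it splits in-order into left and right subtrees.
Root iris: left subtree has 1 node {elm}, right has 7 {hop, reed, ash, poppy, plum, pear, mint}.
  Root mint: left subtree has 6 nodes {hop, reed, ash, poppy, plum, pear}, right has 0 { }.
    Root pear: left subtree has 5 nodes {hop, reed, ash, poppy, plum}, right has 0 { }.
      Root plum: left subtree has 4 nodes {hop, reed, ash, poppy}, right has 0 { }.
        Root reed: left subtree has 1 node {hop}, right has 2 {ash, poppy}.
          Root poppy: left subtree has 1 node {ash}, right has 0 { }.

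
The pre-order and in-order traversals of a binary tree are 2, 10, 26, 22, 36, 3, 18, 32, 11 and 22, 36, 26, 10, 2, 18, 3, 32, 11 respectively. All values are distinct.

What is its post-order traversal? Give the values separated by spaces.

The first element of pre-order is the root; it splits in-order into left and right subtrees.
Root 2: left subtree has 4 nodes {22, 36, 26, 10}, right has 4 {18, 3, 32, 11}.
  Root 10: left subtree has 3 nodes {22, 36, 26}, right has 0 { }.
    Root 26: left subtree has 2 nodes {22, 36}, right has 0 { }.
      Root 22: left subtree has 0 nodes { }, right has 1 {36}.
  Root 3: left subtree has 1 node {18}, right has 2 {32, 11}.
    Root 32: left subtree has 0 nodes { }, right has 1 {11}.

36 22 26 10 18 11 32 3 2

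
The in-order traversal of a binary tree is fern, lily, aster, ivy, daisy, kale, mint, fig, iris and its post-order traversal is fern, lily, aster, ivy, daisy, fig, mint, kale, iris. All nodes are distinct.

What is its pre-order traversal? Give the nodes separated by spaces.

The last element of post-order is the root; it splits in-order into left and right subtrees.
Root iris: left subtree has 8 nodes {fern, lily, aster, ivy, daisy, kale, mint, fig}, right has 0 { }.
  Root kale: left subtree has 5 nodes {fern, lily, aster, ivy, daisy}, right has 2 {mint, fig}.
    Root daisy: left subtree has 4 nodes {fern, lily, aster, ivy}, right has 0 { }.
      Root ivy: left subtree has 3 nodes {fern, lily, aster}, right has 0 { }.
        Root aster: left subtree has 2 nodes {fern, lily}, right has 0 { }.
          Root lily: left subtree has 1 node {fern}, right has 0 { }.
    Root mint: left subtree has 0 nodes { }, right has 1 {fig}.

iris kale daisy ivy aster lily fern mint fig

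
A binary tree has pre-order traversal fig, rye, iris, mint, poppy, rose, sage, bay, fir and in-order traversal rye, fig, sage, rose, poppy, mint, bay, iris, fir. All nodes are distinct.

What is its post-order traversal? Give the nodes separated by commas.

The first element of pre-order is the root; it splits in-order into left and right subtrees.
Root fig: left subtree has 1 node {rye}, right has 7 {sage, rose, poppy, mint, bay, iris, fir}.
  Root iris: left subtree has 5 nodes {sage, rose, poppy, mint, bay}, right has 1 {fir}.
    Root mint: left subtree has 3 nodes {sage, rose, poppy}, right has 1 {bay}.
      Root poppy: left subtree has 2 nodes {sage, rose}, right has 0 { }.
        Root rose: left subtree has 1 node {sage}, right has 0 { }.

rye, sage, rose, poppy, bay, mint, fir, iris, fig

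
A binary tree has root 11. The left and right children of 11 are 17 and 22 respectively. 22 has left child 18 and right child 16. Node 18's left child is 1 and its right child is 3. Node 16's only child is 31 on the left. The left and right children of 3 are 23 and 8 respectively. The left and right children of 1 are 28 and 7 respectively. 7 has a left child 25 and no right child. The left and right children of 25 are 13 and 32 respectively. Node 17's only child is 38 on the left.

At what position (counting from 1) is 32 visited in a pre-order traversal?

11

Pre-order visits the node, then its left subtree, then its right subtree.
Visit 11.
At 11: go left to 17.
  Visit 17.
  At 17: go left to 38.
    38 is a leaf — visit 38.
  At 17: no right child.
At 11: go right to 22.
  Visit 22.
  At 22: go left to 18.
    Visit 18.
    At 18: go left to 1.
      Visit 1.
      At 1: go left to 28.
        28 is a leaf — visit 28.
      At 1: go right to 7.
        Visit 7.
        At 7: go left to 25.
          Visit 25.
          At 25: go left to 13.
            13 is a leaf — visit 13.
          At 25: go right to 32.
            32 is a leaf — visit 32.
        At 7: no right child.
    At 18: go right to 3.
      Visit 3.
      At 3: go left to 23.
        23 is a leaf — visit 23.
      At 3: go right to 8.
        8 is a leaf — visit 8.
  At 22: go right to 16.
    Visit 16.
    At 16: go left to 31.
      31 is a leaf — visit 31.
    At 16: no right child.
Full pre-order sequence: 11, 17, 38, 22, 18, 1, 28, 7, 25, 13, 32, 3, 23, 8, 16, 31.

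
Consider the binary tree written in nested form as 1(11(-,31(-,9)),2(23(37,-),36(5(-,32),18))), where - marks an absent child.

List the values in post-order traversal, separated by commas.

Post-order visits the left subtree, then the right subtree, then the node.
At 1: go left to 11.
  At 11: no left child.
  At 11: go right to 31.
    At 31: no left child.
    At 31: go right to 9.
      9 is a leaf — visit 9.
    Visit 31.
  Visit 11.
At 1: go right to 2.
  At 2: go left to 23.
    At 23: go left to 37.
      37 is a leaf — visit 37.
    At 23: no right child.
    Visit 23.
  At 2: go right to 36.
    At 36: go left to 5.
      At 5: no left child.
      At 5: go right to 32.
        32 is a leaf — visit 32.
      Visit 5.
    At 36: go right to 18.
      18 is a leaf — visit 18.
    Visit 36.
  Visit 2.
Visit 1.

9, 31, 11, 37, 23, 32, 5, 18, 36, 2, 1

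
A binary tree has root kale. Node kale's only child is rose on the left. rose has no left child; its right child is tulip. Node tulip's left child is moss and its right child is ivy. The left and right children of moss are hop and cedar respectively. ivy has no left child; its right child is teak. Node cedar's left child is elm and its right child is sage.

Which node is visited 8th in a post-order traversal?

Post-order visits the left subtree, then the right subtree, then the node.
At kale: go left to rose.
  At rose: no left child.
  At rose: go right to tulip.
    At tulip: go left to moss.
      At moss: go left to hop.
        hop is a leaf — visit hop.
      At moss: go right to cedar.
        At cedar: go left to elm.
          elm is a leaf — visit elm.
        At cedar: go right to sage.
          sage is a leaf — visit sage.
        Visit cedar.
      Visit moss.
    At tulip: go right to ivy.
      At ivy: no left child.
      At ivy: go right to teak.
        teak is a leaf — visit teak.
      Visit ivy.
    Visit tulip.
  Visit rose.
At kale: no right child.
Visit kale.
Full post-order sequence: hop, elm, sage, cedar, moss, teak, ivy, tulip, rose, kale.

tulip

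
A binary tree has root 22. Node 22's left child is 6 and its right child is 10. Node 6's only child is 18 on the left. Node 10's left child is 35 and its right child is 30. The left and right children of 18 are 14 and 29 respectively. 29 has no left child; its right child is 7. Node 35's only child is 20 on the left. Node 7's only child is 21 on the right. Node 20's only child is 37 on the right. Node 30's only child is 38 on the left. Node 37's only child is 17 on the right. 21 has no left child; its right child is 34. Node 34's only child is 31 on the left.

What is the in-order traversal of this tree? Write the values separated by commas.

In-order visits the left subtree, then the node, then the right subtree.
At 22: go left to 6.
  At 6: go left to 18.
    At 18: go left to 14.
      14 is a leaf — visit 14.
    Visit 18.
    At 18: go right to 29.
      At 29: no left child.
      Visit 29.
      At 29: go right to 7.
        At 7: no left child.
        Visit 7.
        At 7: go right to 21.
          At 21: no left child.
          Visit 21.
          At 21: go right to 34.
            At 34: go left to 31.
              31 is a leaf — visit 31.
            Visit 34.
            At 34: no right child.
  Visit 6.
  At 6: no right child.
Visit 22.
At 22: go right to 10.
  At 10: go left to 35.
    At 35: go left to 20.
      At 20: no left child.
      Visit 20.
      At 20: go right to 37.
        At 37: no left child.
        Visit 37.
        At 37: go right to 17.
          17 is a leaf — visit 17.
    Visit 35.
    At 35: no right child.
  Visit 10.
  At 10: go right to 30.
    At 30: go left to 38.
      38 is a leaf — visit 38.
    Visit 30.
    At 30: no right child.

14, 18, 29, 7, 21, 31, 34, 6, 22, 20, 37, 17, 35, 10, 38, 30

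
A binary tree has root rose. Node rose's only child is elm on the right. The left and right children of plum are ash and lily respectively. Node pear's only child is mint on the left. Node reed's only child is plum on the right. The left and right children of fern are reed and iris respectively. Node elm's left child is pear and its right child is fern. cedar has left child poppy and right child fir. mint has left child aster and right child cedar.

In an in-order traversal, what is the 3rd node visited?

mint

In-order visits the left subtree, then the node, then the right subtree.
At rose: no left child.
Visit rose.
At rose: go right to elm.
  At elm: go left to pear.
    At pear: go left to mint.
      At mint: go left to aster.
        aster is a leaf — visit aster.
      Visit mint.
      At mint: go right to cedar.
        At cedar: go left to poppy.
          poppy is a leaf — visit poppy.
        Visit cedar.
        At cedar: go right to fir.
          fir is a leaf — visit fir.
    Visit pear.
    At pear: no right child.
  Visit elm.
  At elm: go right to fern.
    At fern: go left to reed.
      At reed: no left child.
      Visit reed.
      At reed: go right to plum.
        At plum: go left to ash.
          ash is a leaf — visit ash.
        Visit plum.
        At plum: go right to lily.
          lily is a leaf — visit lily.
    Visit fern.
    At fern: go right to iris.
      iris is a leaf — visit iris.
Full in-order sequence: rose, aster, mint, poppy, cedar, fir, pear, elm, reed, ash, plum, lily, fern, iris.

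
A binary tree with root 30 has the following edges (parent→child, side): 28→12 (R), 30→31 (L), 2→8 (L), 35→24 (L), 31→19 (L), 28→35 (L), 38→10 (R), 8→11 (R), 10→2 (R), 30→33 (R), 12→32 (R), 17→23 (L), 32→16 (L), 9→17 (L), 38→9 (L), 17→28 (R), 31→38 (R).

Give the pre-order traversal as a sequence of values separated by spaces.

30 31 19 38 9 17 23 28 35 24 12 32 16 10 2 8 11 33

Pre-order visits the node, then its left subtree, then its right subtree.
Visit 30.
At 30: go left to 31.
  Visit 31.
  At 31: go left to 19.
    19 is a leaf — visit 19.
  At 31: go right to 38.
    Visit 38.
    At 38: go left to 9.
      Visit 9.
      At 9: go left to 17.
        Visit 17.
        At 17: go left to 23.
          23 is a leaf — visit 23.
        At 17: go right to 28.
          Visit 28.
          At 28: go left to 35.
            Visit 35.
            At 35: go left to 24.
              24 is a leaf — visit 24.
            At 35: no right child.
          At 28: go right to 12.
            Visit 12.
            At 12: no left child.
            At 12: go right to 32.
              Visit 32.
              At 32: go left to 16.
                16 is a leaf — visit 16.
              At 32: no right child.
      At 9: no right child.
    At 38: go right to 10.
      Visit 10.
      At 10: no left child.
      At 10: go right to 2.
        Visit 2.
        At 2: go left to 8.
          Visit 8.
          At 8: no left child.
          At 8: go right to 11.
            11 is a leaf — visit 11.
        At 2: no right child.
At 30: go right to 33.
  33 is a leaf — visit 33.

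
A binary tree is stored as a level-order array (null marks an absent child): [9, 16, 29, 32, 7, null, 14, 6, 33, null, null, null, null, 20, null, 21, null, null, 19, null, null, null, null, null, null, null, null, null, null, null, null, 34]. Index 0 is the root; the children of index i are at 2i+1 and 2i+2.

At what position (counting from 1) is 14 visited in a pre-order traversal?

11

Pre-order visits the node, then its left subtree, then its right subtree.
Visit 9.
At 9: go left to 16.
  Visit 16.
  At 16: go left to 32.
    Visit 32.
    At 32: go left to 6.
      Visit 6.
      At 6: go left to 21.
        Visit 21.
        At 21: go left to 34.
          34 is a leaf — visit 34.
        At 21: no right child.
      At 6: no right child.
    At 32: go right to 33.
      Visit 33.
      At 33: no left child.
      At 33: go right to 19.
        19 is a leaf — visit 19.
  At 16: go right to 7.
    7 is a leaf — visit 7.
At 9: go right to 29.
  Visit 29.
  At 29: no left child.
  At 29: go right to 14.
    Visit 14.
    At 14: go left to 20.
      20 is a leaf — visit 20.
    At 14: no right child.
Full pre-order sequence: 9, 16, 32, 6, 21, 34, 33, 19, 7, 29, 14, 20.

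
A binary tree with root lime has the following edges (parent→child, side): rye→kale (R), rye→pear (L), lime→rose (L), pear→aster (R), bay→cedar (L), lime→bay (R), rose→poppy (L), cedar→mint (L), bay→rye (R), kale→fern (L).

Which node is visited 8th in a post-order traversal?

Post-order visits the left subtree, then the right subtree, then the node.
At lime: go left to rose.
  At rose: go left to poppy.
    poppy is a leaf — visit poppy.
  At rose: no right child.
  Visit rose.
At lime: go right to bay.
  At bay: go left to cedar.
    At cedar: go left to mint.
      mint is a leaf — visit mint.
    At cedar: no right child.
    Visit cedar.
  At bay: go right to rye.
    At rye: go left to pear.
      At pear: no left child.
      At pear: go right to aster.
        aster is a leaf — visit aster.
      Visit pear.
    At rye: go right to kale.
      At kale: go left to fern.
        fern is a leaf — visit fern.
      At kale: no right child.
      Visit kale.
    Visit rye.
  Visit bay.
Visit lime.
Full post-order sequence: poppy, rose, mint, cedar, aster, pear, fern, kale, rye, bay, lime.

kale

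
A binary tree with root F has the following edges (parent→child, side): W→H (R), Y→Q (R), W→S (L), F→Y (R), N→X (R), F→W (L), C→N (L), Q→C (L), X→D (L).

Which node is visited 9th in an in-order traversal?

C

In-order visits the left subtree, then the node, then the right subtree.
At F: go left to W.
  At W: go left to S.
    S is a leaf — visit S.
  Visit W.
  At W: go right to H.
    H is a leaf — visit H.
Visit F.
At F: go right to Y.
  At Y: no left child.
  Visit Y.
  At Y: go right to Q.
    At Q: go left to C.
      At C: go left to N.
        At N: no left child.
        Visit N.
        At N: go right to X.
          At X: go left to D.
            D is a leaf — visit D.
          Visit X.
          At X: no right child.
      Visit C.
      At C: no right child.
    Visit Q.
    At Q: no right child.
Full in-order sequence: S, W, H, F, Y, N, D, X, C, Q.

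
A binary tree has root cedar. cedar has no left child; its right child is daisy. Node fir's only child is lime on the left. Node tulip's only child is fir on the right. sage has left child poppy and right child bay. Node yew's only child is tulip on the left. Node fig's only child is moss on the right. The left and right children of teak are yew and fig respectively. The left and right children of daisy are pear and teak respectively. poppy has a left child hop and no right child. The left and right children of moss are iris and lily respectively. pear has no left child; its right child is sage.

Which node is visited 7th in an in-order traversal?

daisy

In-order visits the left subtree, then the node, then the right subtree.
At cedar: no left child.
Visit cedar.
At cedar: go right to daisy.
  At daisy: go left to pear.
    At pear: no left child.
    Visit pear.
    At pear: go right to sage.
      At sage: go left to poppy.
        At poppy: go left to hop.
          hop is a leaf — visit hop.
        Visit poppy.
        At poppy: no right child.
      Visit sage.
      At sage: go right to bay.
        bay is a leaf — visit bay.
  Visit daisy.
  At daisy: go right to teak.
    At teak: go left to yew.
      At yew: go left to tulip.
        At tulip: no left child.
        Visit tulip.
        At tulip: go right to fir.
          At fir: go left to lime.
            lime is a leaf — visit lime.
          Visit fir.
          At fir: no right child.
      Visit yew.
      At yew: no right child.
    Visit teak.
    At teak: go right to fig.
      At fig: no left child.
      Visit fig.
      At fig: go right to moss.
        At moss: go left to iris.
          iris is a leaf — visit iris.
        Visit moss.
        At moss: go right to lily.
          lily is a leaf — visit lily.
Full in-order sequence: cedar, pear, hop, poppy, sage, bay, daisy, tulip, lime, fir, yew, teak, fig, iris, moss, lily.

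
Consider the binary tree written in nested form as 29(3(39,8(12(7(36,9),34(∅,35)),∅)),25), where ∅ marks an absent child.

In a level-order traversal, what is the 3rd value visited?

25

Level-order visits nodes level by level from the root, left to right within each level.
Level 0: 29
Level 1: 3, 25
Level 2: 39, 8
Level 3: 12
Level 4: 7, 34
Level 5: 36, 9, 35
Full level-order sequence: 29, 3, 25, 39, 8, 12, 7, 34, 36, 9, 35.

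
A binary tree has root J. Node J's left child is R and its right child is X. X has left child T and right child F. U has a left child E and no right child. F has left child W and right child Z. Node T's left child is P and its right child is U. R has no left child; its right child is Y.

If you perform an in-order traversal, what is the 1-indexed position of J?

In-order visits the left subtree, then the node, then the right subtree.
At J: go left to R.
  At R: no left child.
  Visit R.
  At R: go right to Y.
    Y is a leaf — visit Y.
Visit J.
At J: go right to X.
  At X: go left to T.
    At T: go left to P.
      P is a leaf — visit P.
    Visit T.
    At T: go right to U.
      At U: go left to E.
        E is a leaf — visit E.
      Visit U.
      At U: no right child.
  Visit X.
  At X: go right to F.
    At F: go left to W.
      W is a leaf — visit W.
    Visit F.
    At F: go right to Z.
      Z is a leaf — visit Z.
Full in-order sequence: R, Y, J, P, T, E, U, X, W, F, Z.

3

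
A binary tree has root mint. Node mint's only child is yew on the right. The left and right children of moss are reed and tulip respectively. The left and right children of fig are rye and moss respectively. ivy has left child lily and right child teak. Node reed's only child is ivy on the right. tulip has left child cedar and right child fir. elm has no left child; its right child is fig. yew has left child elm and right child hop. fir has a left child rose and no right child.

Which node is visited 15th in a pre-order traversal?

hop

Pre-order visits the node, then its left subtree, then its right subtree.
Visit mint.
At mint: no left child.
At mint: go right to yew.
  Visit yew.
  At yew: go left to elm.
    Visit elm.
    At elm: no left child.
    At elm: go right to fig.
      Visit fig.
      At fig: go left to rye.
        rye is a leaf — visit rye.
      At fig: go right to moss.
        Visit moss.
        At moss: go left to reed.
          Visit reed.
          At reed: no left child.
          At reed: go right to ivy.
            Visit ivy.
            At ivy: go left to lily.
              lily is a leaf — visit lily.
            At ivy: go right to teak.
              teak is a leaf — visit teak.
        At moss: go right to tulip.
          Visit tulip.
          At tulip: go left to cedar.
            cedar is a leaf — visit cedar.
          At tulip: go right to fir.
            Visit fir.
            At fir: go left to rose.
              rose is a leaf — visit rose.
            At fir: no right child.
  At yew: go right to hop.
    hop is a leaf — visit hop.
Full pre-order sequence: mint, yew, elm, fig, rye, moss, reed, ivy, lily, teak, tulip, cedar, fir, rose, hop.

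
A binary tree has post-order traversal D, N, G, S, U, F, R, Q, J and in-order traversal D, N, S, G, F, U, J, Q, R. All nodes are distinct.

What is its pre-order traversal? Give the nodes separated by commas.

J, F, S, N, D, G, U, Q, R

The last element of post-order is the root; it splits in-order into left and right subtrees.
Root J: left subtree has 6 nodes {D, N, S, G, F, U}, right has 2 {Q, R}.
  Root F: left subtree has 4 nodes {D, N, S, G}, right has 1 {U}.
    Root S: left subtree has 2 nodes {D, N}, right has 1 {G}.
      Root N: left subtree has 1 node {D}, right has 0 { }.
  Root Q: left subtree has 0 nodes { }, right has 1 {R}.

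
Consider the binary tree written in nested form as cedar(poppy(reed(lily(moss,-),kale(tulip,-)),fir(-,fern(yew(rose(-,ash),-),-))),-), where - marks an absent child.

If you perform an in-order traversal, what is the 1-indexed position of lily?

2

In-order visits the left subtree, then the node, then the right subtree.
At cedar: go left to poppy.
  At poppy: go left to reed.
    At reed: go left to lily.
      At lily: go left to moss.
        moss is a leaf — visit moss.
      Visit lily.
      At lily: no right child.
    Visit reed.
    At reed: go right to kale.
      At kale: go left to tulip.
        tulip is a leaf — visit tulip.
      Visit kale.
      At kale: no right child.
  Visit poppy.
  At poppy: go right to fir.
    At fir: no left child.
    Visit fir.
    At fir: go right to fern.
      At fern: go left to yew.
        At yew: go left to rose.
          At rose: no left child.
          Visit rose.
          At rose: go right to ash.
            ash is a leaf — visit ash.
        Visit yew.
        At yew: no right child.
      Visit fern.
      At fern: no right child.
Visit cedar.
At cedar: no right child.
Full in-order sequence: moss, lily, reed, tulip, kale, poppy, fir, rose, ash, yew, fern, cedar.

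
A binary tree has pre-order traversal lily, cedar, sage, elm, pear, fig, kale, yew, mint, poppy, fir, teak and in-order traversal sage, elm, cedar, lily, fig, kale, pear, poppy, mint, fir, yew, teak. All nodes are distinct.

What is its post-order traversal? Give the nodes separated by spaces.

The first element of pre-order is the root; it splits in-order into left and right subtrees.
Root lily: left subtree has 3 nodes {sage, elm, cedar}, right has 8 {fig, kale, pear, poppy, mint, fir, yew, teak}.
  Root cedar: left subtree has 2 nodes {sage, elm}, right has 0 { }.
    Root sage: left subtree has 0 nodes { }, right has 1 {elm}.
  Root pear: left subtree has 2 nodes {fig, kale}, right has 5 {poppy, mint, fir, yew, teak}.
    Root fig: left subtree has 0 nodes { }, right has 1 {kale}.
    Root yew: left subtree has 3 nodes {poppy, mint, fir}, right has 1 {teak}.
      Root mint: left subtree has 1 node {poppy}, right has 1 {fir}.

elm sage cedar kale fig poppy fir mint teak yew pear lily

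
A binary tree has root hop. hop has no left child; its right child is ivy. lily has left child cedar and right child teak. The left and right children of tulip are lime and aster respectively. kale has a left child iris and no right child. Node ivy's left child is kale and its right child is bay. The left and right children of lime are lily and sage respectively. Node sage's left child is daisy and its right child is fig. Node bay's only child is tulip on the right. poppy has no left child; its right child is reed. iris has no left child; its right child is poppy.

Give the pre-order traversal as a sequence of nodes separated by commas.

hop, ivy, kale, iris, poppy, reed, bay, tulip, lime, lily, cedar, teak, sage, daisy, fig, aster

Pre-order visits the node, then its left subtree, then its right subtree.
Visit hop.
At hop: no left child.
At hop: go right to ivy.
  Visit ivy.
  At ivy: go left to kale.
    Visit kale.
    At kale: go left to iris.
      Visit iris.
      At iris: no left child.
      At iris: go right to poppy.
        Visit poppy.
        At poppy: no left child.
        At poppy: go right to reed.
          reed is a leaf — visit reed.
    At kale: no right child.
  At ivy: go right to bay.
    Visit bay.
    At bay: no left child.
    At bay: go right to tulip.
      Visit tulip.
      At tulip: go left to lime.
        Visit lime.
        At lime: go left to lily.
          Visit lily.
          At lily: go left to cedar.
            cedar is a leaf — visit cedar.
          At lily: go right to teak.
            teak is a leaf — visit teak.
        At lime: go right to sage.
          Visit sage.
          At sage: go left to daisy.
            daisy is a leaf — visit daisy.
          At sage: go right to fig.
            fig is a leaf — visit fig.
      At tulip: go right to aster.
        aster is a leaf — visit aster.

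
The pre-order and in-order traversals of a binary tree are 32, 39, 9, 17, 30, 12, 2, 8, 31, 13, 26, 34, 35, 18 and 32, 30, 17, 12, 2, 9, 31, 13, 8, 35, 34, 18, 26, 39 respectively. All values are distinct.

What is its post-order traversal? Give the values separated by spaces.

30 2 12 17 13 31 35 18 34 26 8 9 39 32

The first element of pre-order is the root; it splits in-order into left and right subtrees.
Root 32: left subtree has 0 nodes { }, right has 13 {30, 17, 12, 2, 9, 31, 13, 8, 35, 34, 18, 26, 39}.
  Root 39: left subtree has 12 nodes {30, 17, 12, 2, 9, 31, 13, 8, 35, 34, 18, 26}, right has 0 { }.
    Root 9: left subtree has 4 nodes {30, 17, 12, 2}, right has 7 {31, 13, 8, 35, 34, 18, 26}.
      Root 17: left subtree has 1 node {30}, right has 2 {12, 2}.
        Root 12: left subtree has 0 nodes { }, right has 1 {2}.
      Root 8: left subtree has 2 nodes {31, 13}, right has 4 {35, 34, 18, 26}.
        Root 31: left subtree has 0 nodes { }, right has 1 {13}.
        Root 26: left subtree has 3 nodes {35, 34, 18}, right has 0 { }.
          Root 34: left subtree has 1 node {35}, right has 1 {18}.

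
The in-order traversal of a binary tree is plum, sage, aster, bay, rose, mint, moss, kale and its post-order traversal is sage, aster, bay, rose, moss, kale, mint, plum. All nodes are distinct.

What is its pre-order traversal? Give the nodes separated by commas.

plum, mint, rose, bay, aster, sage, kale, moss

The last element of post-order is the root; it splits in-order into left and right subtrees.
Root plum: left subtree has 0 nodes { }, right has 7 {sage, aster, bay, rose, mint, moss, kale}.
  Root mint: left subtree has 4 nodes {sage, aster, bay, rose}, right has 2 {moss, kale}.
    Root rose: left subtree has 3 nodes {sage, aster, bay}, right has 0 { }.
      Root bay: left subtree has 2 nodes {sage, aster}, right has 0 { }.
        Root aster: left subtree has 1 node {sage}, right has 0 { }.
    Root kale: left subtree has 1 node {moss}, right has 0 { }.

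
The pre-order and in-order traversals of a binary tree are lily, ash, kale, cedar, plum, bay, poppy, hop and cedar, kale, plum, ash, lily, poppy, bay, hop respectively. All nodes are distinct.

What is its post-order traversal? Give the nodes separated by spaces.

cedar plum kale ash poppy hop bay lily

The first element of pre-order is the root; it splits in-order into left and right subtrees.
Root lily: left subtree has 4 nodes {cedar, kale, plum, ash}, right has 3 {poppy, bay, hop}.
  Root ash: left subtree has 3 nodes {cedar, kale, plum}, right has 0 { }.
    Root kale: left subtree has 1 node {cedar}, right has 1 {plum}.
  Root bay: left subtree has 1 node {poppy}, right has 1 {hop}.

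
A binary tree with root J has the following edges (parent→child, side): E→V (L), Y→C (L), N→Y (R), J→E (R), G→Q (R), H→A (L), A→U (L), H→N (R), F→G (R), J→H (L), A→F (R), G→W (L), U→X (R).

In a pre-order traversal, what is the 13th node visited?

E

Pre-order visits the node, then its left subtree, then its right subtree.
Visit J.
At J: go left to H.
  Visit H.
  At H: go left to A.
    Visit A.
    At A: go left to U.
      Visit U.
      At U: no left child.
      At U: go right to X.
        X is a leaf — visit X.
    At A: go right to F.
      Visit F.
      At F: no left child.
      At F: go right to G.
        Visit G.
        At G: go left to W.
          W is a leaf — visit W.
        At G: go right to Q.
          Q is a leaf — visit Q.
  At H: go right to N.
    Visit N.
    At N: no left child.
    At N: go right to Y.
      Visit Y.
      At Y: go left to C.
        C is a leaf — visit C.
      At Y: no right child.
At J: go right to E.
  Visit E.
  At E: go left to V.
    V is a leaf — visit V.
  At E: no right child.
Full pre-order sequence: J, H, A, U, X, F, G, W, Q, N, Y, C, E, V.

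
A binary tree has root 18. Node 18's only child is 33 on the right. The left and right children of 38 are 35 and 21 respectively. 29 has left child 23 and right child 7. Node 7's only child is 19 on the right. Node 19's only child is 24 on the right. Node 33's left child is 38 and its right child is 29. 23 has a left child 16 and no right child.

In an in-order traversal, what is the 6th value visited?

16

In-order visits the left subtree, then the node, then the right subtree.
At 18: no left child.
Visit 18.
At 18: go right to 33.
  At 33: go left to 38.
    At 38: go left to 35.
      35 is a leaf — visit 35.
    Visit 38.
    At 38: go right to 21.
      21 is a leaf — visit 21.
  Visit 33.
  At 33: go right to 29.
    At 29: go left to 23.
      At 23: go left to 16.
        16 is a leaf — visit 16.
      Visit 23.
      At 23: no right child.
    Visit 29.
    At 29: go right to 7.
      At 7: no left child.
      Visit 7.
      At 7: go right to 19.
        At 19: no left child.
        Visit 19.
        At 19: go right to 24.
          24 is a leaf — visit 24.
Full in-order sequence: 18, 35, 38, 21, 33, 16, 23, 29, 7, 19, 24.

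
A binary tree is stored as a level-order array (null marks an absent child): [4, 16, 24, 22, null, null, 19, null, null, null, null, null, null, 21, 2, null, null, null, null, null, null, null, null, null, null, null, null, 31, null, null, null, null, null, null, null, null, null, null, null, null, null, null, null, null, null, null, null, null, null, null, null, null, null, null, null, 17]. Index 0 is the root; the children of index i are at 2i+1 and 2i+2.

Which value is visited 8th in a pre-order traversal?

Pre-order visits the node, then its left subtree, then its right subtree.
Visit 4.
At 4: go left to 16.
  Visit 16.
  At 16: go left to 22.
    22 is a leaf — visit 22.
  At 16: no right child.
At 4: go right to 24.
  Visit 24.
  At 24: no left child.
  At 24: go right to 19.
    Visit 19.
    At 19: go left to 21.
      Visit 21.
      At 21: go left to 31.
        Visit 31.
        At 31: go left to 17.
          17 is a leaf — visit 17.
        At 31: no right child.
      At 21: no right child.
    At 19: go right to 2.
      2 is a leaf — visit 2.
Full pre-order sequence: 4, 16, 22, 24, 19, 21, 31, 17, 2.

17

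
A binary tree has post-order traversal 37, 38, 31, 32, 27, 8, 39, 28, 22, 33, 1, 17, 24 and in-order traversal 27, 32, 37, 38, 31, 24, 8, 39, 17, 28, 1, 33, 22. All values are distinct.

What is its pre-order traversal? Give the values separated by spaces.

24 27 32 31 38 37 17 39 8 1 28 33 22

The last element of post-order is the root; it splits in-order into left and right subtrees.
Root 24: left subtree has 5 nodes {27, 32, 37, 38, 31}, right has 7 {8, 39, 17, 28, 1, 33, 22}.
  Root 27: left subtree has 0 nodes { }, right has 4 {32, 37, 38, 31}.
    Root 32: left subtree has 0 nodes { }, right has 3 {37, 38, 31}.
      Root 31: left subtree has 2 nodes {37, 38}, right has 0 { }.
        Root 38: left subtree has 1 node {37}, right has 0 { }.
  Root 17: left subtree has 2 nodes {8, 39}, right has 4 {28, 1, 33, 22}.
    Root 39: left subtree has 1 node {8}, right has 0 { }.
    Root 1: left subtree has 1 node {28}, right has 2 {33, 22}.
      Root 33: left subtree has 0 nodes { }, right has 1 {22}.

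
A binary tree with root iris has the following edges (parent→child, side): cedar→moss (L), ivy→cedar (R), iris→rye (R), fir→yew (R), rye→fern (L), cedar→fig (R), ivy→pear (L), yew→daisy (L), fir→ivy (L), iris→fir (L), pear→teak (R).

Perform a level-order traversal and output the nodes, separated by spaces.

iris fir rye ivy yew fern pear cedar daisy teak moss fig

Level-order visits nodes level by level from the root, left to right within each level.
Level 0: iris
Level 1: fir, rye
Level 2: ivy, yew, fern
Level 3: pear, cedar, daisy
Level 4: teak, moss, fig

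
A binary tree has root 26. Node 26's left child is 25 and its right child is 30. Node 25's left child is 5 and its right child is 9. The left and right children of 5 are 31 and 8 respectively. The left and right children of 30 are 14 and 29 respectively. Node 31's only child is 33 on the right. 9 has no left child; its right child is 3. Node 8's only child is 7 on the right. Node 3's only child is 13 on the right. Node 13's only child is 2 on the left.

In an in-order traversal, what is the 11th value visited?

26

In-order visits the left subtree, then the node, then the right subtree.
At 26: go left to 25.
  At 25: go left to 5.
    At 5: go left to 31.
      At 31: no left child.
      Visit 31.
      At 31: go right to 33.
        33 is a leaf — visit 33.
    Visit 5.
    At 5: go right to 8.
      At 8: no left child.
      Visit 8.
      At 8: go right to 7.
        7 is a leaf — visit 7.
  Visit 25.
  At 25: go right to 9.
    At 9: no left child.
    Visit 9.
    At 9: go right to 3.
      At 3: no left child.
      Visit 3.
      At 3: go right to 13.
        At 13: go left to 2.
          2 is a leaf — visit 2.
        Visit 13.
        At 13: no right child.
Visit 26.
At 26: go right to 30.
  At 30: go left to 14.
    14 is a leaf — visit 14.
  Visit 30.
  At 30: go right to 29.
    29 is a leaf — visit 29.
Full in-order sequence: 31, 33, 5, 8, 7, 25, 9, 3, 2, 13, 26, 14, 30, 29.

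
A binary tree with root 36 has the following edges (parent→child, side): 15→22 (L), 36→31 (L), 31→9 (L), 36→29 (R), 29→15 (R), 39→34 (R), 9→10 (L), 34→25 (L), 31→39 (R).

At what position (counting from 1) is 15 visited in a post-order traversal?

Post-order visits the left subtree, then the right subtree, then the node.
At 36: go left to 31.
  At 31: go left to 9.
    At 9: go left to 10.
      10 is a leaf — visit 10.
    At 9: no right child.
    Visit 9.
  At 31: go right to 39.
    At 39: no left child.
    At 39: go right to 34.
      At 34: go left to 25.
        25 is a leaf — visit 25.
      At 34: no right child.
      Visit 34.
    Visit 39.
  Visit 31.
At 36: go right to 29.
  At 29: no left child.
  At 29: go right to 15.
    At 15: go left to 22.
      22 is a leaf — visit 22.
    At 15: no right child.
    Visit 15.
  Visit 29.
Visit 36.
Full post-order sequence: 10, 9, 25, 34, 39, 31, 22, 15, 29, 36.

8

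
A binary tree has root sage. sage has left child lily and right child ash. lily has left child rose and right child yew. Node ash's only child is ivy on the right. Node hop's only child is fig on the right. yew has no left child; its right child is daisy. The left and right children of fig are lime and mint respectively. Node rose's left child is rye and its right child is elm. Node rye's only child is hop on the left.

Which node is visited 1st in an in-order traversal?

In-order visits the left subtree, then the node, then the right subtree.
At sage: go left to lily.
  At lily: go left to rose.
    At rose: go left to rye.
      At rye: go left to hop.
        At hop: no left child.
        Visit hop.
        At hop: go right to fig.
          At fig: go left to lime.
            lime is a leaf — visit lime.
          Visit fig.
          At fig: go right to mint.
            mint is a leaf — visit mint.
      Visit rye.
      At rye: no right child.
    Visit rose.
    At rose: go right to elm.
      elm is a leaf — visit elm.
  Visit lily.
  At lily: go right to yew.
    At yew: no left child.
    Visit yew.
    At yew: go right to daisy.
      daisy is a leaf — visit daisy.
Visit sage.
At sage: go right to ash.
  At ash: no left child.
  Visit ash.
  At ash: go right to ivy.
    ivy is a leaf — visit ivy.
Full in-order sequence: hop, lime, fig, mint, rye, rose, elm, lily, yew, daisy, sage, ash, ivy.

hop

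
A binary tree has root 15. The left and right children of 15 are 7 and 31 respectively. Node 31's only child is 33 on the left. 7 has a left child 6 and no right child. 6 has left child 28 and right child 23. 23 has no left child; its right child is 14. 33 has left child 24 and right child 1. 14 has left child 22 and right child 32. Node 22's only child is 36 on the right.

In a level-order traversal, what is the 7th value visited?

Level-order visits nodes level by level from the root, left to right within each level.
Level 0: 15
Level 1: 7, 31
Level 2: 6, 33
Level 3: 28, 23, 24, 1
Level 4: 14
Level 5: 22, 32
Level 6: 36
Full level-order sequence: 15, 7, 31, 6, 33, 28, 23, 24, 1, 14, 22, 32, 36.

23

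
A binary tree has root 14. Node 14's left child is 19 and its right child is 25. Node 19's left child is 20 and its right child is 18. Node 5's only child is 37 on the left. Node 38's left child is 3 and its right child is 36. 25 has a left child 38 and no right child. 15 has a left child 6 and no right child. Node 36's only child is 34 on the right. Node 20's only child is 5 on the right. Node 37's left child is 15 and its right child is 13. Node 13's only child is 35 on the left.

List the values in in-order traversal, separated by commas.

20, 6, 15, 37, 35, 13, 5, 19, 18, 14, 3, 38, 36, 34, 25

In-order visits the left subtree, then the node, then the right subtree.
At 14: go left to 19.
  At 19: go left to 20.
    At 20: no left child.
    Visit 20.
    At 20: go right to 5.
      At 5: go left to 37.
        At 37: go left to 15.
          At 15: go left to 6.
            6 is a leaf — visit 6.
          Visit 15.
          At 15: no right child.
        Visit 37.
        At 37: go right to 13.
          At 13: go left to 35.
            35 is a leaf — visit 35.
          Visit 13.
          At 13: no right child.
      Visit 5.
      At 5: no right child.
  Visit 19.
  At 19: go right to 18.
    18 is a leaf — visit 18.
Visit 14.
At 14: go right to 25.
  At 25: go left to 38.
    At 38: go left to 3.
      3 is a leaf — visit 3.
    Visit 38.
    At 38: go right to 36.
      At 36: no left child.
      Visit 36.
      At 36: go right to 34.
        34 is a leaf — visit 34.
  Visit 25.
  At 25: no right child.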